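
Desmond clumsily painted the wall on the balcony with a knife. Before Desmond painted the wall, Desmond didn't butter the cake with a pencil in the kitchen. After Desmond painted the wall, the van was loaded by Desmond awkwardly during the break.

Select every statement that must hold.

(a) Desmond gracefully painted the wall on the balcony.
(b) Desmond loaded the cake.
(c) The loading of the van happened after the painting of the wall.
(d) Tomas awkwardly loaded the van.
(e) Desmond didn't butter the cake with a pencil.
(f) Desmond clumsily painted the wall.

(c), (f)

(a) Not entailed — 'gracefully' adds a manner not in (and inconsistent with) the original.
(b) Not entailed — Desmond loaded the van, not the cake; the cake belongs to the buttering event.
(c) Entailed — the narrative places the painting before the loading.
(d) Not entailed — the passage has Desmond loading the van, not Tomas.
(e) Not entailed — dropping 'in the kitchen' under negation is not valid — the original leaves open that Desmond buttered the cake some other way.
(f) Entailed — dropping 'on the balcony', 'with a knife' leaves a sub-description the original still satisfies.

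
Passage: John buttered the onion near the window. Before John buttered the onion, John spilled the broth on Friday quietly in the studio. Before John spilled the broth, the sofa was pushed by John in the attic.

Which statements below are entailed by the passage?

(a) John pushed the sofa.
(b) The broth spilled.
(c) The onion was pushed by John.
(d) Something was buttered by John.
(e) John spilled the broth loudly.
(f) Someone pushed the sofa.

(a), (b), (d), (f)

(a) Entailed — every conjunct here is already in the original pushing event.
(b) Entailed — 'John spilled the broth' is causative; it entails the inchoative 'the broth spilled'.
(c) Not entailed — John pushed the sofa, not the onion; the onion belongs to the buttering event.
(d) Entailed — this follows by dropping conjuncts from the buttering event's description.
(e) Not entailed — 'loudly' adds a manner not in (and inconsistent with) the original.
(f) Entailed — the original entails any weakening of itself; this just drops 'in the attic' and generalizes the agent.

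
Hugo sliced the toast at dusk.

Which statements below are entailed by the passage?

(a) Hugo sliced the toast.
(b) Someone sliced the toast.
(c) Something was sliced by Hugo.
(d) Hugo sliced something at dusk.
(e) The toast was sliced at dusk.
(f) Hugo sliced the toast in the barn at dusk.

(a) Entailed — the original entails any weakening of itself; this just drops 'at dusk'.
(b) Entailed — dropping 'at dusk' and generalizing the agent leaves a sub-description the original still satisfies.
(c) Entailed — this follows by dropping conjuncts from the slicing event's description.
(d) Entailed — every conjunct here is already in the original slicing event.
(e) Entailed — every conjunct here is already in the original slicing event.
(f) Not entailed — 'in the barn' adds information not in the original event.

(a), (b), (c), (d), (e)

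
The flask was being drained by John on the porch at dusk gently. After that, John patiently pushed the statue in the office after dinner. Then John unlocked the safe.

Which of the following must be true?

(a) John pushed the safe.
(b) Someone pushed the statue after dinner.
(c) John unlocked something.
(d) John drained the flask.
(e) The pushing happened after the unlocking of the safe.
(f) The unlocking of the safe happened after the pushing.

(b), (c), (f)

(a) Not entailed — John pushed the statue, not the safe; the safe belongs to the unlocking event.
(b) Entailed — the original entails any weakening of itself; this just drops 'in the office', 'patiently' and generalizes the agent.
(c) Entailed — this follows by dropping conjuncts from the unlocking event's description.
(d) Not entailed — 'was draining' is progressive on an accomplishment; it does not entail the completed 'drained'.
(e) Not entailed — the narrative places the pushing before the unlocking, not after.
(f) Entailed — the narrative places the pushing before the unlocking.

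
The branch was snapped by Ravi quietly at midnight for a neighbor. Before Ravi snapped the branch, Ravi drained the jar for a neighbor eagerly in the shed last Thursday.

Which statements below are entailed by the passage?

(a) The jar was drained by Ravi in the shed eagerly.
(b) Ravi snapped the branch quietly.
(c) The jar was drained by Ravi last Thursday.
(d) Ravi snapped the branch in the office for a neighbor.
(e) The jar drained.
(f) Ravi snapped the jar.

(a) Entailed — dropping 'last Thursday', 'for a neighbor' leaves a sub-description the original still satisfies.
(b) Entailed — this follows by dropping conjuncts from the snapping event's description.
(c) Entailed — this follows by dropping conjuncts from the draining event's description.
(d) Not entailed — 'in the office' adds information not in the original event.
(e) Entailed — 'Ravi drained the jar' is causative; it entails the inchoative 'the jar drained'.
(f) Not entailed — Ravi snapped the branch, not the jar; the jar belongs to the draining event.

(a), (b), (c), (e)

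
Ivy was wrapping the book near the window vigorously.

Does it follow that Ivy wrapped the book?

'was wrapping' is progressive; for an accomplishment like 'wrap the book', it doesn't entail completion.

no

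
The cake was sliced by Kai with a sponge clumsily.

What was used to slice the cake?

a sponge

'with a sponge' marks the instrument of the slicing event.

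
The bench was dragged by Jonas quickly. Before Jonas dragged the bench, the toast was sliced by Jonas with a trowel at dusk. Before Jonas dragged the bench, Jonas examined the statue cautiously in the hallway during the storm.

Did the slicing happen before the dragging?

The narrative orders the slicing before the dragging.

yes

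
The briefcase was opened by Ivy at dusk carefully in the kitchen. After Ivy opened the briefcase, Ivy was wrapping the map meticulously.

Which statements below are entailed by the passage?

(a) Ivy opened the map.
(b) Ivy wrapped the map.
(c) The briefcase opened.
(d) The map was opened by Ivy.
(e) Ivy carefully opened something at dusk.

(c), (e)

(a) Not entailed — Ivy opened the briefcase, not the map; the map belongs to the wrapping event.
(b) Not entailed — 'was wrapping' is progressive on an accomplishment; it does not entail the completed 'wrapped'.
(c) Entailed — 'Ivy opened the briefcase' is causative; it entails the inchoative 'the briefcase opened'.
(d) Not entailed — Ivy opened the briefcase, not the map; the map belongs to the wrapping event.
(e) Entailed — this follows by dropping conjuncts from the opening event's description.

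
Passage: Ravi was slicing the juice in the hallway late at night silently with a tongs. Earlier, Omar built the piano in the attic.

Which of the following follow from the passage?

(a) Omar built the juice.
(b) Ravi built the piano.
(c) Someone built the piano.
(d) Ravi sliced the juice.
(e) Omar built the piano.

(a) Not entailed — Omar built the piano, not the juice; the juice belongs to the slicing event.
(b) Not entailed — the passage has Omar building the piano, not Ravi.
(c) Entailed — this follows by dropping conjuncts from the building event's description.
(d) Not entailed — 'was slicing' is progressive on an accomplishment; it does not entail the completed 'sliced'.
(e) Entailed — dropping 'in the attic' leaves a sub-description the original still satisfies.

(c), (e)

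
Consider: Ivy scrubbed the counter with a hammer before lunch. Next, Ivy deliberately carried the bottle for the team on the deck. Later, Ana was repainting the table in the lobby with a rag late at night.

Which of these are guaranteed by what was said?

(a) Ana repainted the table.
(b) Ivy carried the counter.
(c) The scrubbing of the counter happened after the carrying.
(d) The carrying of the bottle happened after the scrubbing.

(d)

(a) Not entailed — 'was repainting' is progressive on an accomplishment; it does not entail the completed 'repainted'.
(b) Not entailed — Ivy carried the bottle, not the counter; the counter belongs to the scrubbing event.
(c) Not entailed — the narrative places the scrubbing before the carrying, not after.
(d) Entailed — the narrative places the scrubbing before the carrying.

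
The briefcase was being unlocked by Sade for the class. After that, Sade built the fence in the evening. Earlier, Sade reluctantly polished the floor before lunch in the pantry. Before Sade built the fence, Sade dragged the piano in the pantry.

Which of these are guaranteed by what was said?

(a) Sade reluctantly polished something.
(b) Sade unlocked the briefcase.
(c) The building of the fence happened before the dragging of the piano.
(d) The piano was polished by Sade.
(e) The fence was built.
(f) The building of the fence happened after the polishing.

(a), (e), (f)

(a) Entailed — every conjunct here is already in the original polishing event.
(b) Not entailed — 'was unlocking' is progressive on an accomplishment; it does not entail the completed 'unlocked'.
(c) Not entailed — the narrative places the dragging before the building, not after.
(d) Not entailed — Sade polished the floor, not the piano; the piano belongs to the dragging event.
(e) Entailed — dropping 'in the evening' and generalizing the agent leaves a sub-description the original still satisfies.
(f) Entailed — the narrative places the polishing before the building.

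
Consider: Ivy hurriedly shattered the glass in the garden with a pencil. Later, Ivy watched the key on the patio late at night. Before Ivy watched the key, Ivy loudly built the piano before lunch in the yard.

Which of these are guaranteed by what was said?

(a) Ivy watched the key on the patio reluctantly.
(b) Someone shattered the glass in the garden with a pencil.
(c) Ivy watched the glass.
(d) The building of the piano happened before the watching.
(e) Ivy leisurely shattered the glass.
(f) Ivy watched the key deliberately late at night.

(b), (d)

(a) Not entailed — 'reluctantly' adds information not in the original event.
(b) Entailed — the original entails any weakening of itself; this just drops 'hurriedly' and generalizes the agent.
(c) Not entailed — Ivy watched the key, not the glass; the glass belongs to the shattering event.
(d) Entailed — the narrative places the building before the watching.
(e) Not entailed — 'leisurely' adds a manner not in (and inconsistent with) the original.
(f) Not entailed — 'deliberately' adds information not in the original event.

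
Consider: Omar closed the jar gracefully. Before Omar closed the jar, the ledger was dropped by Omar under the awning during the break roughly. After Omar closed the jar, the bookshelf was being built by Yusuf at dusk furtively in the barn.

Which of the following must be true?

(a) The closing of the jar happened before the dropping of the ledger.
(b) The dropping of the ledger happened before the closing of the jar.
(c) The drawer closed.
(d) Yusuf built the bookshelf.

(a) Not entailed — the narrative places the dropping before the closing, not after.
(b) Entailed — the narrative places the dropping before the closing.
(c) Not entailed — the jar is what closed, not the drawer.
(d) Not entailed — 'was building' is progressive on an accomplishment; it does not entail the completed 'built'.

(b)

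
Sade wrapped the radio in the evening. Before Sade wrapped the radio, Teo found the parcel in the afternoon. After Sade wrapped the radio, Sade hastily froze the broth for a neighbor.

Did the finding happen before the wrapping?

yes

The narrative orders the finding before the wrapping.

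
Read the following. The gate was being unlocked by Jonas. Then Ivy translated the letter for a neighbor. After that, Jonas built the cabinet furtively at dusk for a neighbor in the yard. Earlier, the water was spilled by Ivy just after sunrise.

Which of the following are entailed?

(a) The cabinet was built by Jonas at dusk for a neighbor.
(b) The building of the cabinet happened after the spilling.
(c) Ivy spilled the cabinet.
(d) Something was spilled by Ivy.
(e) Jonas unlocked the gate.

(a), (b), (d)

(a) Entailed — this follows by dropping conjuncts from the building event's description.
(b) Entailed — the narrative places the spilling before the building.
(c) Not entailed — Ivy spilled the water, not the cabinet; the cabinet belongs to the building event.
(d) Entailed — the original entails any weakening of itself; this just drops 'just after sunrise' and generalizes the patient.
(e) Not entailed — 'was unlocking' is progressive on an accomplishment; it does not entail the completed 'unlocked'.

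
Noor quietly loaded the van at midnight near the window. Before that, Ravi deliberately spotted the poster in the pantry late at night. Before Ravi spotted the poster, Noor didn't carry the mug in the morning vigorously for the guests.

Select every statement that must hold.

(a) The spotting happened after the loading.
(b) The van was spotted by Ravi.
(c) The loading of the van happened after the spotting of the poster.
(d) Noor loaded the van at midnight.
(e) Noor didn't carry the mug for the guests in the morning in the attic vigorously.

(c), (d), (e)

(a) Not entailed — the narrative places the spotting before the loading, not after.
(b) Not entailed — Ravi spotted the poster, not the van; the van belongs to the loading event.
(c) Entailed — the narrative places the spotting before the loading.
(d) Entailed — every conjunct here is already in the original loading event.
(e) Entailed — under negation, adding a further restriction is entailed: if no such carrying event occurred, none occurred in the attic either.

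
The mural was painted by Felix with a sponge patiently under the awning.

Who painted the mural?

Felix

'Felix' marks the agent of the painting event.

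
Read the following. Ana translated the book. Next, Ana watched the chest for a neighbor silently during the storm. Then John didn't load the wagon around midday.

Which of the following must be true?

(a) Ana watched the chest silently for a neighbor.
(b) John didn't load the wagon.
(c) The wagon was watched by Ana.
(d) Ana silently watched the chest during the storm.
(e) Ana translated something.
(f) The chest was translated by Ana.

(a) Entailed — this follows by dropping conjuncts from the watching event's description.
(b) Not entailed — dropping 'around midday' under negation is not valid — the original leaves open that John loaded the wagon some other way.
(c) Not entailed — Ana watched the chest, not the wagon; the wagon belongs to the loading event.
(d) Entailed — the original entails any weakening of itself; this just drops 'for a neighbor'.
(e) Entailed — this follows by dropping conjuncts from the translating event's description.
(f) Not entailed — Ana translated the book, not the chest; the chest belongs to the watching event.

(a), (d), (e)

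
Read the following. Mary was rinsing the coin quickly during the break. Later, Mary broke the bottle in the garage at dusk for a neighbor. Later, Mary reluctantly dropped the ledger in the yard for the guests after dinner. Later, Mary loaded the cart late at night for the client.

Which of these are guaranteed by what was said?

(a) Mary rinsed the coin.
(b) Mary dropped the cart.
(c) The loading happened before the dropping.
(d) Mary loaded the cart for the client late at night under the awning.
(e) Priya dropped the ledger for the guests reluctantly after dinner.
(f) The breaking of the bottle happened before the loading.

(a), (f)

(a) Entailed — 'rinse' is an activity; 'was rinsing' entails that some rinsing happened, so 'rinsed' holds.
(b) Not entailed — Mary dropped the ledger, not the cart; the cart belongs to the loading event.
(c) Not entailed — the narrative places the dropping before the loading, not after.
(d) Not entailed — 'under the awning' adds information not in the original event.
(e) Not entailed — the passage has Mary dropping the ledger, not Priya.
(f) Entailed — the narrative places the breaking before the loading.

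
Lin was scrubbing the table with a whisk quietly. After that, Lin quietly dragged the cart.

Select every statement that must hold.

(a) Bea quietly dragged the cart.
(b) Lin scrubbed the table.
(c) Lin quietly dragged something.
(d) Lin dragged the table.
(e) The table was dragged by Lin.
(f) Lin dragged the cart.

(b), (c), (f)

(a) Not entailed — the passage has Lin dragging the cart, not Bea.
(b) Entailed — 'scrub' is an activity; 'was scrubbing' entails that some scrubbing happened, so 'scrubbed' holds.
(c) Entailed — every conjunct here is already in the original dragging event.
(d) Not entailed — Lin dragged the cart, not the table; the table belongs to the scrubbing event.
(e) Not entailed — Lin dragged the cart, not the table; the table belongs to the scrubbing event.
(f) Entailed — dropping 'quietly' leaves a sub-description the original still satisfies.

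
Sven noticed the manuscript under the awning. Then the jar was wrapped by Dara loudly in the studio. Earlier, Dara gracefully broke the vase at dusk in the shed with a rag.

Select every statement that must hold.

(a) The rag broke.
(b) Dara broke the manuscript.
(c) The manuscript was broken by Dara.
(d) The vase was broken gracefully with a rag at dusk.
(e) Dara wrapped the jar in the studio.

(a) Not entailed — the vase is what broke, not the rag.
(b) Not entailed — Dara broke the vase, not the manuscript; the manuscript belongs to the noticing event.
(c) Not entailed — Dara broke the vase, not the manuscript; the manuscript belongs to the noticing event.
(d) Entailed — dropping 'in the shed' and generalizing the agent leaves a sub-description the original still satisfies.
(e) Entailed — every conjunct here is already in the original wrapping event.

(d), (e)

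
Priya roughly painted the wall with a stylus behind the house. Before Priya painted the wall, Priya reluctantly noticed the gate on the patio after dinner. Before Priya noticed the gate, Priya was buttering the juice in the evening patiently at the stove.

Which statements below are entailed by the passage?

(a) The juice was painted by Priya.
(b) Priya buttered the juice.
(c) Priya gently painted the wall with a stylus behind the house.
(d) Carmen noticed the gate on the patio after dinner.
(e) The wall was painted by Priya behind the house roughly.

(e)

(a) Not entailed — Priya painted the wall, not the juice; the juice belongs to the buttering event.
(b) Not entailed — 'was buttering' is progressive on an accomplishment; it does not entail the completed 'buttered'.
(c) Not entailed — 'gently' adds a manner not in (and inconsistent with) the original.
(d) Not entailed — the passage has Priya noticing the gate, not Carmen.
(e) Entailed — dropping 'with a stylus' leaves a sub-description the original still satisfies.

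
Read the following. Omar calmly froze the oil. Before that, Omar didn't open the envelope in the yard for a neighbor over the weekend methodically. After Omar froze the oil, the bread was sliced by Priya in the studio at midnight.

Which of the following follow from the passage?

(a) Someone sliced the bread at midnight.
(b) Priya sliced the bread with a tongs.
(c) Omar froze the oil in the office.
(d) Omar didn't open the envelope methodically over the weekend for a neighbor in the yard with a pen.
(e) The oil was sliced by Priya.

(a), (d)

(a) Entailed — every conjunct here is already in the original slicing event.
(b) Not entailed — 'with a tongs' adds information not in the original event.
(c) Not entailed — 'in the office' adds information not in the original event.
(d) Entailed — under negation, adding a further restriction is entailed: if no such opening event occurred, none occurred with a pen either.
(e) Not entailed — Priya sliced the bread, not the oil; the oil belongs to the freezing event.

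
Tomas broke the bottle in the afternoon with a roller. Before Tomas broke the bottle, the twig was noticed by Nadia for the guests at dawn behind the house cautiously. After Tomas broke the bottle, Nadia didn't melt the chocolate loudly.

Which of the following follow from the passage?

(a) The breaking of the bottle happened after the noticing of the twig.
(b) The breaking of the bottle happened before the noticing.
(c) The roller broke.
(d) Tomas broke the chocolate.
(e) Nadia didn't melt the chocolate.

(a) Entailed — the narrative places the noticing before the breaking.
(b) Not entailed — the narrative places the noticing before the breaking, not after.
(c) Not entailed — the bottle is what broke, not the roller.
(d) Not entailed — Tomas broke the bottle, not the chocolate; the chocolate belongs to the melting event.
(e) Not entailed — dropping 'loudly' under negation is not valid — the original leaves open that Nadia melted the chocolate some other way.

(a)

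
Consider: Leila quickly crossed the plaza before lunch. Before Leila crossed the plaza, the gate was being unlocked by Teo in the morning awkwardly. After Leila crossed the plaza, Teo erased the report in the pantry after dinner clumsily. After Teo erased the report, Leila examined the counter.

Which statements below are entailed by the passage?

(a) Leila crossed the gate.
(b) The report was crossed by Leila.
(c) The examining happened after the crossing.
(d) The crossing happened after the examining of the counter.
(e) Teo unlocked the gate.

(c)

(a) Not entailed — Leila crossed the plaza, not the gate; the gate belongs to the unlocking event.
(b) Not entailed — Leila crossed the plaza, not the report; the report belongs to the erasing event.
(c) Entailed — the narrative places the crossing before the examining.
(d) Not entailed — the narrative places the crossing before the examining, not after.
(e) Not entailed — 'was unlocking' is progressive on an accomplishment; it does not entail the completed 'unlocked'.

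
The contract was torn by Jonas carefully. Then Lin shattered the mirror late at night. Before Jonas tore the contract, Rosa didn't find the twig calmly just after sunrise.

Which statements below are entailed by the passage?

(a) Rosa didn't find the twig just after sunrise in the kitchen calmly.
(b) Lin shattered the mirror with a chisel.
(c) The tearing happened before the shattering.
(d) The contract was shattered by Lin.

(a) Entailed — under negation, adding a further restriction is entailed: if no such finding event occurred, none occurred in the kitchen either.
(b) Not entailed — 'with a chisel' adds information not in the original event.
(c) Entailed — the narrative places the tearing before the shattering.
(d) Not entailed — Lin shattered the mirror, not the contract; the contract belongs to the tearing event.

(a), (c)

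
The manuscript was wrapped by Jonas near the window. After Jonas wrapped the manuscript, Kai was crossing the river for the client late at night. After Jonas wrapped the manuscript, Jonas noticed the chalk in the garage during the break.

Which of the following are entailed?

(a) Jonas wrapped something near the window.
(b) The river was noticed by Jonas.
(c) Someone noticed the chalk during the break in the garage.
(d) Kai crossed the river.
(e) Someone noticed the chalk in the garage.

(a), (c), (e)

(a) Entailed — the original entails any weakening of itself; this just generalizes the patient.
(b) Not entailed — Jonas noticed the chalk, not the river; the river belongs to the crossing event.
(c) Entailed — this follows by dropping conjuncts from the noticing event's description.
(d) Not entailed — 'was crossing' is progressive on an accomplishment; it does not entail the completed 'crossed'.
(e) Entailed — this follows by dropping conjuncts from the noticing event's description.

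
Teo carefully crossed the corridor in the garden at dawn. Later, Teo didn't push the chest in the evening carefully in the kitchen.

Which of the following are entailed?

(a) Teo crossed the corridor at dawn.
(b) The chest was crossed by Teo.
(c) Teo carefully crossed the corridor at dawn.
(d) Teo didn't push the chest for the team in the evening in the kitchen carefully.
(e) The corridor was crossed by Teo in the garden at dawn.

(a), (c), (d), (e)

(a) Entailed — the original entails any weakening of itself; this just drops 'carefully', 'in the garden'.
(b) Not entailed — Teo crossed the corridor, not the chest; the chest belongs to the pushing event.
(c) Entailed — every conjunct here is already in the original crossing event.
(d) Entailed — under negation, adding a further restriction is entailed: if no such pushing event occurred, none occurred for the team either.
(e) Entailed — the original entails any weakening of itself; this just drops 'carefully'.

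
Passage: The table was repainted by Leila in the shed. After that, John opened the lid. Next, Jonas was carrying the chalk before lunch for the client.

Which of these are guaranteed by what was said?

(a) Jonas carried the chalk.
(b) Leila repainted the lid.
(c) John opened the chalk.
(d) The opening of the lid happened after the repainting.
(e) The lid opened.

(a) Entailed — 'carry' is an activity; 'was carrying' entails that some carrying happened, so 'carried' holds.
(b) Not entailed — Leila repainted the table, not the lid; the lid belongs to the opening event.
(c) Not entailed — John opened the lid, not the chalk; the chalk belongs to the carrying event.
(d) Entailed — the narrative places the repainting before the opening.
(e) Entailed — 'John opened the lid' is causative; it entails the inchoative 'the lid opened'.

(a), (d), (e)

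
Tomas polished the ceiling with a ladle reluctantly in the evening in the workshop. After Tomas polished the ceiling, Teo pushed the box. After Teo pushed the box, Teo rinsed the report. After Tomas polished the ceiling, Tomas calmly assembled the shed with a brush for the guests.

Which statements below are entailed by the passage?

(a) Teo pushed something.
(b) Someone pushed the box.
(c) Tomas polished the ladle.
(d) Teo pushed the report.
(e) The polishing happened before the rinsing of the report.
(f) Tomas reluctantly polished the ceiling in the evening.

(a), (b), (e), (f)

(a) Entailed — generalizing the patient leaves a sub-description the original still satisfies.
(b) Entailed — this follows by dropping conjuncts from the pushing event's description.
(c) Not entailed — the ladle is the instrument, not what was polished.
(d) Not entailed — Teo pushed the box, not the report; the report belongs to the rinsing event.
(e) Entailed — the narrative places the polishing before the rinsing.
(f) Entailed — the original entails any weakening of itself; this just drops 'with a ladle', 'in the workshop'.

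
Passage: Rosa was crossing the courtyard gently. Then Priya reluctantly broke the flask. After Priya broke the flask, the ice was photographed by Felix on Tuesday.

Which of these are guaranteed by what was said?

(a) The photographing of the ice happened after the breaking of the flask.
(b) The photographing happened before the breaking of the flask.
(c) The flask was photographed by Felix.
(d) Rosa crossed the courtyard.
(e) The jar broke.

(a) Entailed — the narrative places the breaking before the photographing.
(b) Not entailed — the narrative places the breaking before the photographing, not after.
(c) Not entailed — Felix photographed the ice, not the flask; the flask belongs to the breaking event.
(d) Not entailed — 'was crossing' is progressive on an accomplishment; it does not entail the completed 'crossed'.
(e) Not entailed — the flask is what broke, not the jar.

(a)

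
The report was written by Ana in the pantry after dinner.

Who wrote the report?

'Ana' marks the agent of the writing event.

Ana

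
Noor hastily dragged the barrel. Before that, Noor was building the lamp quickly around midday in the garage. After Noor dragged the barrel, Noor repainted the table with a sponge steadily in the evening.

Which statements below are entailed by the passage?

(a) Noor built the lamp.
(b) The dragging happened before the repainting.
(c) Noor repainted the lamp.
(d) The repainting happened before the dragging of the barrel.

(b)

(a) Not entailed — 'was building' is progressive on an accomplishment; it does not entail the completed 'built'.
(b) Entailed — the narrative places the dragging before the repainting.
(c) Not entailed — Noor repainted the table, not the lamp; the lamp belongs to the building event.
(d) Not entailed — the narrative places the dragging before the repainting, not after.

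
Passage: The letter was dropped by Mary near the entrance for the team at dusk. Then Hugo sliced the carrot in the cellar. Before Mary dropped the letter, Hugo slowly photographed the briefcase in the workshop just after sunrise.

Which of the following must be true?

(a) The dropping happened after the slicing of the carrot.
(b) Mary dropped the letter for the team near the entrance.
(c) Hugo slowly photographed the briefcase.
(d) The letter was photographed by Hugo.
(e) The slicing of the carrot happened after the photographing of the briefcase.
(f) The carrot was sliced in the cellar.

(a) Not entailed — the narrative places the dropping before the slicing, not after.
(b) Entailed — this follows by dropping conjuncts from the dropping event's description.
(c) Entailed — every conjunct here is already in the original photographing event.
(d) Not entailed — Hugo photographed the briefcase, not the letter; the letter belongs to the dropping event.
(e) Entailed — the narrative places the photographing before the slicing.
(f) Entailed — this follows by dropping conjuncts from the slicing event's description.

(b), (c), (e), (f)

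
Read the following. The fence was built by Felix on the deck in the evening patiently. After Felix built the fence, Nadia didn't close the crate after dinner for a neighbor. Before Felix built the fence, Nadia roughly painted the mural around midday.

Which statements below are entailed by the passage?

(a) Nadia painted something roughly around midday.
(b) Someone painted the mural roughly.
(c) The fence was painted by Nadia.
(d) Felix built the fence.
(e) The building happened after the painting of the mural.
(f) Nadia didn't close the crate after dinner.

(a), (b), (d), (e)

(a) Entailed — generalizing the patient leaves a sub-description the original still satisfies.
(b) Entailed — every conjunct here is already in the original painting event.
(c) Not entailed — Nadia painted the mural, not the fence; the fence belongs to the building event.
(d) Entailed — this follows by dropping conjuncts from the building event's description.
(e) Entailed — the narrative places the painting before the building.
(f) Not entailed — dropping 'for a neighbor' under negation is not valid — the original leaves open that Nadia closed the crate some other way.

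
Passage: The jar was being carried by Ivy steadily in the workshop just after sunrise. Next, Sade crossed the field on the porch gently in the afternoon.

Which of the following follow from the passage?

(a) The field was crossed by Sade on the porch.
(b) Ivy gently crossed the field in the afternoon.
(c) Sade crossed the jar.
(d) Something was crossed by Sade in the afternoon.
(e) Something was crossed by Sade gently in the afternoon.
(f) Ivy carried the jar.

(a) Entailed — every conjunct here is already in the original crossing event.
(b) Not entailed — the passage has Sade crossing the field, not Ivy.
(c) Not entailed — Sade crossed the field, not the jar; the jar belongs to the carrying event.
(d) Entailed — this follows by dropping conjuncts from the crossing event's description.
(e) Entailed — this follows by dropping conjuncts from the crossing event's description.
(f) Entailed — 'carry' is an activity; 'was carrying' entails that some carrying happened, so 'carried' holds.

(a), (d), (e), (f)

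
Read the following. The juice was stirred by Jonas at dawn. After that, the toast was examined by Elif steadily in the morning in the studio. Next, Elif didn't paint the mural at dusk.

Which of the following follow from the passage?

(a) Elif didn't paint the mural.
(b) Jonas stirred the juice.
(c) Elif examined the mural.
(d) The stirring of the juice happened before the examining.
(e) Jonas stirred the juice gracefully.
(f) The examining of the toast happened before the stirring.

(b), (d)

(a) Not entailed — dropping 'at dusk' under negation is not valid — the original leaves open that Elif painted the mural some other way.
(b) Entailed — every conjunct here is already in the original stirring event.
(c) Not entailed — Elif examined the toast, not the mural; the mural belongs to the painting event.
(d) Entailed — the narrative places the stirring before the examining.
(e) Not entailed — 'gracefully' adds information not in the original event.
(f) Not entailed — the narrative places the stirring before the examining, not after.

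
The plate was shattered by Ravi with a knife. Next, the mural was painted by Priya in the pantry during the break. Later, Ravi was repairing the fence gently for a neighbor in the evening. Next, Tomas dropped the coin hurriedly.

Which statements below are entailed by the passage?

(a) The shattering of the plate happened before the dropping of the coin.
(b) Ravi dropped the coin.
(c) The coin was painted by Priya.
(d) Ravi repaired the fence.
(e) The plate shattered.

(a), (e)

(a) Entailed — the narrative places the shattering before the dropping.
(b) Not entailed — the passage has Tomas dropping the coin, not Ravi.
(c) Not entailed — Priya painted the mural, not the coin; the coin belongs to the dropping event.
(d) Not entailed — 'was repairing' is progressive on an accomplishment; it does not entail the completed 'repaired'.
(e) Entailed — 'Ravi shattered the plate' is causative; it entails the inchoative 'the plate shattered'.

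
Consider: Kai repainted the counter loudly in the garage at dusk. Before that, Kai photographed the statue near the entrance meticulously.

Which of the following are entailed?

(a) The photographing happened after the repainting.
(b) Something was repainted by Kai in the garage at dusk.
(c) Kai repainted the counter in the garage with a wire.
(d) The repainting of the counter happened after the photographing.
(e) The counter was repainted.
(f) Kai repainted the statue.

(a) Not entailed — the narrative places the photographing before the repainting, not after.
(b) Entailed — every conjunct here is already in the original repainting event.
(c) Not entailed — 'with a wire' adds information not in the original event.
(d) Entailed — the narrative places the photographing before the repainting.
(e) Entailed — dropping 'in the garage', 'at dusk', 'loudly' and generalizing the agent leaves a sub-description the original still satisfies.
(f) Not entailed — Kai repainted the counter, not the statue; the statue belongs to the photographing event.

(b), (d), (e)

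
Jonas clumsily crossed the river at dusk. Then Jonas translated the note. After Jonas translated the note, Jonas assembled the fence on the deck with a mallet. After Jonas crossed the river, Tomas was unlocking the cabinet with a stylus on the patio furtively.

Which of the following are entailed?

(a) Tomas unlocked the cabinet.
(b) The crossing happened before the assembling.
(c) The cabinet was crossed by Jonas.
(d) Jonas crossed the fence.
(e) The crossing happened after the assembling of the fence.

(a) Not entailed — 'was unlocking' is progressive on an accomplishment; it does not entail the completed 'unlocked'.
(b) Entailed — the narrative places the crossing before the assembling.
(c) Not entailed — Jonas crossed the river, not the cabinet; the cabinet belongs to the unlocking event.
(d) Not entailed — Jonas crossed the river, not the fence; the fence belongs to the assembling event.
(e) Not entailed — the narrative places the crossing before the assembling, not after.

(b)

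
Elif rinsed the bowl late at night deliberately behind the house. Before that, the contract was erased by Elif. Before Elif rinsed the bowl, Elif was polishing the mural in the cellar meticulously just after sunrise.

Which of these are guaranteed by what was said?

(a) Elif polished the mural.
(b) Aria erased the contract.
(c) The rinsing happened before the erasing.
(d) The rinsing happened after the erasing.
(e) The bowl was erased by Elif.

(a), (d)

(a) Entailed — 'polish' is an activity; 'was polishing' entails that some polishing happened, so 'polished' holds.
(b) Not entailed — the passage has Elif erasing the contract, not Aria.
(c) Not entailed — the narrative places the erasing before the rinsing, not after.
(d) Entailed — the narrative places the erasing before the rinsing.
(e) Not entailed — Elif erased the contract, not the bowl; the bowl belongs to the rinsing event.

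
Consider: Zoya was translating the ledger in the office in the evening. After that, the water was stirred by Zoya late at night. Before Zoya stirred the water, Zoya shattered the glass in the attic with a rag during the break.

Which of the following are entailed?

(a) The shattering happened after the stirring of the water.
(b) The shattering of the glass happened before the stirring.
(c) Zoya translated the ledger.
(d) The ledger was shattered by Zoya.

(a) Not entailed — the narrative places the shattering before the stirring, not after.
(b) Entailed — the narrative places the shattering before the stirring.
(c) Not entailed — 'was translating' is progressive on an accomplishment; it does not entail the completed 'translated'.
(d) Not entailed — Zoya shattered the glass, not the ledger; the ledger belongs to the translating event.

(b)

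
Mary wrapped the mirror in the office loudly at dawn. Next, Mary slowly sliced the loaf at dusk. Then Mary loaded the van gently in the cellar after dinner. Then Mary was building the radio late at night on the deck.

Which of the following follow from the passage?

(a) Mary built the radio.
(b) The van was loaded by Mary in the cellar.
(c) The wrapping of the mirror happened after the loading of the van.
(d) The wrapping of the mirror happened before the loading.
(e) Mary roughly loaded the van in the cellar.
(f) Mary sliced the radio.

(a) Not entailed — 'was building' is progressive on an accomplishment; it does not entail the completed 'built'.
(b) Entailed — the original entails any weakening of itself; this just drops 'after dinner', 'gently'.
(c) Not entailed — the narrative places the wrapping before the loading, not after.
(d) Entailed — the narrative places the wrapping before the loading.
(e) Not entailed — 'roughly' adds a manner not in (and inconsistent with) the original.
(f) Not entailed — Mary sliced the loaf, not the radio; the radio belongs to the building event.

(b), (d)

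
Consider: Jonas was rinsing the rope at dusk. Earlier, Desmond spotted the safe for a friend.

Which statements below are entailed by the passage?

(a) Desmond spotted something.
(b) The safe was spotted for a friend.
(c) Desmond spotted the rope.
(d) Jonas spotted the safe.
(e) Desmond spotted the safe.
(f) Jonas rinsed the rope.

(a), (b), (e), (f)

(a) Entailed — this follows by dropping conjuncts from the spotting event's description.
(b) Entailed — this follows by dropping conjuncts from the spotting event's description.
(c) Not entailed — Desmond spotted the safe, not the rope; the rope belongs to the rinsing event.
(d) Not entailed — the passage has Desmond spotting the safe, not Jonas.
(e) Entailed — dropping 'for a friend' leaves a sub-description the original still satisfies.
(f) Entailed — 'rinse' is an activity; 'was rinsing' entails that some rinsing happened, so 'rinsed' holds.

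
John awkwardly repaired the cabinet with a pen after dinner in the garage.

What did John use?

a pen

'with a pen' marks the instrument of the repairing event.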